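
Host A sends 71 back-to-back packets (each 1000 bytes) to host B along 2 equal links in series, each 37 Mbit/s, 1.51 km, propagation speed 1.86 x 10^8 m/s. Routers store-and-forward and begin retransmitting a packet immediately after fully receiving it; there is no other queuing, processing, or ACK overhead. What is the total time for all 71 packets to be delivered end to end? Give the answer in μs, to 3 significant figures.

15600 μs

Per-hop transmission t_tx = L/R = 8000/37000000 = 216.216 μs.
Per-hop propagation t_prop = 1510/186000000 = 8.11828 μs.
Pipeline fill: first packet needs 2·t_tx to clear all hops; remaining 70 packets each add one t_tx.
Total = (2+71-1)·t_tx + 2·t_prop = 72·216.216 + 2·8.11828 = 15600 μs.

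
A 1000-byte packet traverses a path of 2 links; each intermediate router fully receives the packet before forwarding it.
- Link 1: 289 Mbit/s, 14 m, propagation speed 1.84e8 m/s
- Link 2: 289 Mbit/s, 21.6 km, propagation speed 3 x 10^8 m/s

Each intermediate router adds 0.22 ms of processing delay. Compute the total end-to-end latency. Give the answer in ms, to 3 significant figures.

0.347 ms

L = 1000 × 8 = 8000 bits.
Transmission delay per hop = L/R = 8000/289000000 = 0.0276817 ms; 2 hops → 0.0553633 ms.
Propagation delays (d/s per hop): 7.6087e-05, 0.072 ms; sum = 0.0720761 ms.
Processing at 1 router(s): 1 × 0.22 ms = 0.22 ms.
End-to-end = 0.347 ms.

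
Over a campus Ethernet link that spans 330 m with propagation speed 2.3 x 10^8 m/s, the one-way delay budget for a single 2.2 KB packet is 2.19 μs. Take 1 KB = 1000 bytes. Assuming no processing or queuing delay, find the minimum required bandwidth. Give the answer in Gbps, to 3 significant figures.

L = 17600 bits.
Propagation delay = 330 / 2.3e+08 = 1.43478 μs.
Transmission budget = 2.19 − 1.43478 = 0.755217 μs.
R ≥ L / t_tx = 17600 bits / 7.55217e-07 s = 23.3 Gbps.

23.3 Gbps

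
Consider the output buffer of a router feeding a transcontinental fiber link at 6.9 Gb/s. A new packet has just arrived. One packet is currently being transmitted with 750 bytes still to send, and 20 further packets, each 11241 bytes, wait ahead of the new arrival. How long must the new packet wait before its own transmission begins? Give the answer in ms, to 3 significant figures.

0.262 ms

Each queued packet: L/R = 89928/6900000000 = 0.013033 ms.
20 queued → 0.260661 ms.
Plus remaining 6000 bits of current packet: 0.000869565 ms.
Queuing delay = 0.262 ms.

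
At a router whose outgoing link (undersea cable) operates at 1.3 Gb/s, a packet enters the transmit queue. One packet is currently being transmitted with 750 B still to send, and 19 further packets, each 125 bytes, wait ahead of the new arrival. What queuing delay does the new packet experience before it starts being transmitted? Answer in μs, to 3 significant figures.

19.2 μs

Each queued packet: L/R = 1000/1300000000 = 0.769231 μs.
19 queued → 14.6154 μs.
Plus remaining 6000 bits of current packet: 4.61538 μs.
Queuing delay = 19.2 μs.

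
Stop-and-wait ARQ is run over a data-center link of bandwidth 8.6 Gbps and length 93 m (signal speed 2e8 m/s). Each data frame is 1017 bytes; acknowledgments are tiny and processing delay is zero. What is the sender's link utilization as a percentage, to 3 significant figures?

50.4 %

t_tx = L/R = 8136/8600000000 = 9.46047e-07 s.
t_prop = 93/200000000 = 4.65e-07 s; RTT = 9.3e-07 s.
Cycle = t_tx + RTT = 1.87605e-06 s.
Utilization = t_tx / cycle = 9.46047e-07/1.87605e-06 = 50.4 %.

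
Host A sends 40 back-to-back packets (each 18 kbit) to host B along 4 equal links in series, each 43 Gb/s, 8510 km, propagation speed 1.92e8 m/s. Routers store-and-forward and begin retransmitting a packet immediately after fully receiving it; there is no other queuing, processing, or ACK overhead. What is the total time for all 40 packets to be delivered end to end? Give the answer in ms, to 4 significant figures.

177.3 ms

Per-hop transmission t_tx = L/R = 18000/43000000000 = 0.000418605 ms.
Per-hop propagation t_prop = 8510000/192000000 = 44.3229 ms.
Pipeline fill: first packet needs 4·t_tx to clear all hops; remaining 39 packets each add one t_tx.
Total = (4+40-1)·t_tx + 4·t_prop = 43·0.000418605 + 4·44.3229 = 177.3 ms.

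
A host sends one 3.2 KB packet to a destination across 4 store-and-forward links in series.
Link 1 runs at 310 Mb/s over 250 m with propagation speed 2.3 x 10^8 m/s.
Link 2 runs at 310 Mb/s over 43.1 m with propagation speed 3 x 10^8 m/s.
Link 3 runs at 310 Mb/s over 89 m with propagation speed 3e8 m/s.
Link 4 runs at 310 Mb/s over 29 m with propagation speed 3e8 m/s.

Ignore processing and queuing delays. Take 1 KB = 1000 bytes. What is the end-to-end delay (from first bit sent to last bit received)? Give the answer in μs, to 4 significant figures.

331.9 μs

L = 25600 bits.
Transmission delay per hop = L/R = 25600/310000000 = 82.5806 μs; 4 hops → 330.323 μs.
Propagation delays (d/s per hop): 1.08696, 0.143667, 0.296667, 0.0966667 μs; sum = 1.62396 μs.
End-to-end = 331.9 μs.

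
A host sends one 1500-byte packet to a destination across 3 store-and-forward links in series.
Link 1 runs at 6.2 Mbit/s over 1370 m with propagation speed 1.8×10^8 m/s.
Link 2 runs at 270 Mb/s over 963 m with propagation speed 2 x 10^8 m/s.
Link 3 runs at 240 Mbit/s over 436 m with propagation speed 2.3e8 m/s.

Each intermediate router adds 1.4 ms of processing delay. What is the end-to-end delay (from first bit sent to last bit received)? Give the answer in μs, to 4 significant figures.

4844 μs

L = 1500 × 8 = 12000 bits.
Transmission delays (L/R per hop): 1935.48, 44.4444, 50 μs; sum = 2029.93 μs.
Propagation delays (d/s per hop): 7.61111, 4.815, 1.89565 μs; sum = 14.3218 μs.
Processing at 2 router(s): 2 × 1.4 ms = 2800 μs.
End-to-end = 4844 μs.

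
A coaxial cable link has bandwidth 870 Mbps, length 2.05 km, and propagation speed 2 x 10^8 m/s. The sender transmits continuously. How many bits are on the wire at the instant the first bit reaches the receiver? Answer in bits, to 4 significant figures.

8918 bits

Propagation delay = 2050 / 200000000 = 1.025e-05 s.
BDP = R × t_prop = 870000000 × 1.025e-05 = 8917.5 bits.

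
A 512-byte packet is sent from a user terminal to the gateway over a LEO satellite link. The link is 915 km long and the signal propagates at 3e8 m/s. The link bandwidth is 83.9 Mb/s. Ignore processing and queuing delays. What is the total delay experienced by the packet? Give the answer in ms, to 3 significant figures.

L = 512 × 8 = 4096 bits.
Transmission delay = L/R = 4096 / 83900000 = 0.04882 ms.
Propagation delay = d/s = 915000 m / 300000000 m/s = 3.05 ms.
Total = 3.10 ms.

3.10 ms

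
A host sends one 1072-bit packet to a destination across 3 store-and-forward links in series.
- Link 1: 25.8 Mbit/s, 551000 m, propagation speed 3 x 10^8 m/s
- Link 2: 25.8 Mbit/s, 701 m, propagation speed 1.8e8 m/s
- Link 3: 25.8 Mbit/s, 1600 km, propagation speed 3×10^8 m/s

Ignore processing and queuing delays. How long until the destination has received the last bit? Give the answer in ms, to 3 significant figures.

7.30 ms

Transmission delay per hop = L/R = 1072/25800000 = 0.0415504 ms; 3 hops → 0.124651 ms.
Propagation delays (d/s per hop): 1.83667, 0.00389444, 5.33333 ms; sum = 7.17389 ms.
End-to-end = 7.30 ms.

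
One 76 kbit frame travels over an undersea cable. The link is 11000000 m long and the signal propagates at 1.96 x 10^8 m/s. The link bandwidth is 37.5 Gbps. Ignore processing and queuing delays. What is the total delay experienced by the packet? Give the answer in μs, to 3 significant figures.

56100 μs

L = 76000 bits.
Transmission delay = L/R = 76000 / 37500000000 = 2.02667 μs.
Propagation delay = d/s = 11000000 m / 196000000 m/s = 56122.4 μs.
Total = 56100 μs.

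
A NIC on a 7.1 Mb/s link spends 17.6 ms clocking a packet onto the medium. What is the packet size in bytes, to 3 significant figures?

15600 bytes

L = R × t_tx = 7100000 b/s × 0.0176 s = 124960 bits.
In bytes: 124960 / 8 = 15600 bytes.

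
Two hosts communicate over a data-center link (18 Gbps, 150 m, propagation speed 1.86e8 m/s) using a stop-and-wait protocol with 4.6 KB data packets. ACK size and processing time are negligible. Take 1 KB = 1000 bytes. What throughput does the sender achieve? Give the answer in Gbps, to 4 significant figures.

10.06 Gbps

t_tx = L/R = 36800/18000000000 = 2.04444e-06 s.
t_prop = 150/186000000 = 8.06452e-07 s; RTT = 1.6129e-06 s.
Cycle = t_tx + RTT = 3.65735e-06 s.
Throughput = L / cycle = 36800 / 3.65735e-06 = 10.06 Gbps.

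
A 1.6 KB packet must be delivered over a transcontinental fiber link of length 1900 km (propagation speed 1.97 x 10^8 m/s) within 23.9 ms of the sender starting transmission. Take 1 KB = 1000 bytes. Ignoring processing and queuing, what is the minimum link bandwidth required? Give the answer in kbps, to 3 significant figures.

L = 12800 bits.
Propagation delay = 1900000 / 197000000 = 9.64467 ms.
Transmission budget = 23.9 − 9.64467 = 14.2553 ms.
R ≥ L / t_tx = 12800 bits / 0.0142553 s = 898 kbps.

898 kbps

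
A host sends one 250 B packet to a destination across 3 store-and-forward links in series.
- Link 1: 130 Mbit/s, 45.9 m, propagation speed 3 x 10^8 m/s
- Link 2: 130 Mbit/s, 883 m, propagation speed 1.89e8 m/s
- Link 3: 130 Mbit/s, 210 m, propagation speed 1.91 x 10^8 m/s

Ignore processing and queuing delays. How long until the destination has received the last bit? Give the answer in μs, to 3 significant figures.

52.1 μs

L = 250 × 8 = 2000 bits.
Transmission delay per hop = L/R = 2000/130000000 = 15.3846 μs; 3 hops → 46.1538 μs.
Propagation delays (d/s per hop): 0.153, 4.67196, 1.09948 μs; sum = 5.92443 μs.
End-to-end = 52.1 μs.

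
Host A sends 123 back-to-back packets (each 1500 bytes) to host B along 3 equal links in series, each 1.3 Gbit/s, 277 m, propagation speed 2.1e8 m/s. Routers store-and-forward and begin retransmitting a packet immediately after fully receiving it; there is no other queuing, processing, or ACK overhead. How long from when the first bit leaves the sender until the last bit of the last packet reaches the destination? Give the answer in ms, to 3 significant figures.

Per-hop transmission t_tx = L/R = 12000/1300000000 = 0.00923077 ms.
Per-hop propagation t_prop = 277/210000000 = 0.00131905 ms.
Pipeline fill: first packet needs 3·t_tx to clear all hops; remaining 122 packets each add one t_tx.
Total = (3+123-1)·t_tx + 3·t_prop = 125·0.00923077 + 3·0.00131905 = 1.16 ms.

1.16 ms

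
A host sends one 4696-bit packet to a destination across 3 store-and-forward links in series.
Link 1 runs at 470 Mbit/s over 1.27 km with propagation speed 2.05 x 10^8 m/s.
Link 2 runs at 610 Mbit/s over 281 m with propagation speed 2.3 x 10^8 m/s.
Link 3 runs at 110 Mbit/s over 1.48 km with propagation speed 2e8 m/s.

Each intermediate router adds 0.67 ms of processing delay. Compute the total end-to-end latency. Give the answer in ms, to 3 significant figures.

Transmission delays (L/R per hop): 0.00999149, 0.00769836, 0.0426909 ms; sum = 0.0603808 ms.
Propagation delays (d/s per hop): 0.00619512, 0.00122174, 0.0074 ms; sum = 0.0148169 ms.
Processing at 2 router(s): 2 × 0.67 ms = 1.34 ms.
End-to-end = 1.42 ms.

1.42 ms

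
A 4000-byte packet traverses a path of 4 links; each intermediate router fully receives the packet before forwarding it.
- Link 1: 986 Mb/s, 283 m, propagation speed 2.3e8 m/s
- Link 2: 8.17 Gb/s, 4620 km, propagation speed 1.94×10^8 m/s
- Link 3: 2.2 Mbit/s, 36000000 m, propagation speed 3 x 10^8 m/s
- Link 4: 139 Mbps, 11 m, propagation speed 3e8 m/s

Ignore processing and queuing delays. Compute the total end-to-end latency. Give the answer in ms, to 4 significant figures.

158.6 ms

L = 4000 × 8 = 32000 bits.
Transmission delays (L/R per hop): 0.0324544, 0.00391677, 14.5455, 0.230216 ms; sum = 14.812 ms.
Propagation delays (d/s per hop): 0.00123043, 23.8144, 120, 3.66667e-05 ms; sum = 143.816 ms.
End-to-end = 158.6 ms.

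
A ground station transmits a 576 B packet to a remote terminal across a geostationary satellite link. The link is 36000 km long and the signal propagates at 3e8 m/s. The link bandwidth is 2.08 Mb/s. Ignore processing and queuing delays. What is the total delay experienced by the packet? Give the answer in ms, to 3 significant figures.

122 ms

L = 576 × 8 = 4608 bits.
Transmission delay = L/R = 4608 / 2080000 = 2.21538 ms.
Propagation delay = d/s = 36000000 m / 300000000 m/s = 120 ms.
Total = 122 ms.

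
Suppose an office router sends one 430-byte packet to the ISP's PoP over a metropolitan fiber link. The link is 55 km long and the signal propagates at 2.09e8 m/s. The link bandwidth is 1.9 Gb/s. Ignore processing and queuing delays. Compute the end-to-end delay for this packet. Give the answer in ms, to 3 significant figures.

L = 430 × 8 = 3440 bits.
Transmission delay = L/R = 3440 / 1900000000 = 0.00181053 ms.
Propagation delay = d/s = 55000 m / 209000000 m/s = 0.263158 ms.
Total = 0.265 ms.

0.265 ms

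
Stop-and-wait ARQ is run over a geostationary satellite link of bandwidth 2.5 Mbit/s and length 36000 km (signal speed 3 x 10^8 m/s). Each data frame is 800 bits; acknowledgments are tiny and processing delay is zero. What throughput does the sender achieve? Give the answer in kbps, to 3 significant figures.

t_tx = L/R = 800/2500000 = 0.00032 s.
t_prop = 36000000/300000000 = 0.12 s; RTT = 0.24 s.
Cycle = t_tx + RTT = 0.24032 s.
Throughput = L / cycle = 800 / 0.24032 = 3.33 kbps.

3.33 kbps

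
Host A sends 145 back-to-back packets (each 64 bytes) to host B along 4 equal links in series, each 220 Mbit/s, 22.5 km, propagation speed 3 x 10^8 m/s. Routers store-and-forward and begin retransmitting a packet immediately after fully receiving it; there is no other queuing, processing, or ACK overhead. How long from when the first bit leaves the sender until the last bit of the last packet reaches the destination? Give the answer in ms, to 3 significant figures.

0.644 ms

Per-hop transmission t_tx = L/R = 512/220000000 = 0.00232727 ms.
Per-hop propagation t_prop = 22500/300000000 = 0.075 ms.
Pipeline fill: first packet needs 4·t_tx to clear all hops; remaining 144 packets each add one t_tx.
Total = (4+145-1)·t_tx + 4·t_prop = 148·0.00232727 + 4·0.075 = 0.644 ms.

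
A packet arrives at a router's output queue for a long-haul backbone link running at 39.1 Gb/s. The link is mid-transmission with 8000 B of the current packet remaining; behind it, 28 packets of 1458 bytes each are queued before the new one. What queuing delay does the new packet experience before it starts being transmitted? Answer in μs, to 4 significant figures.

Each queued packet: L/R = 11664/39100000000 = 0.298312 μs.
28 queued → 8.35274 μs.
Plus remaining 64000 bits of current packet: 1.63683 μs.
Queuing delay = 9.990 μs.

9.990 μs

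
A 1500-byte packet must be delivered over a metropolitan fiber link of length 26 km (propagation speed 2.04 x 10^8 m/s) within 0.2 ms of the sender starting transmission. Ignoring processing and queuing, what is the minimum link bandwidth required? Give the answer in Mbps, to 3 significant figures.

165 Mbps

L = 12000 bits.
Propagation delay = 26000 / 204000000 = 0.127451 ms.
Transmission budget = 0.2 − 0.127451 = 0.072549 ms.
R ≥ L / t_tx = 12000 bits / 7.2549e-05 s = 165 Mbps.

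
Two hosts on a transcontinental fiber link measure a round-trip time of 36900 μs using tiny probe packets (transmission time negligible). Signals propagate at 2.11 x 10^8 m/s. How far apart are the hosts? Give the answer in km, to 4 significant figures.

3893 km

One-way propagation = RTT/2 = 18450 μs.
d = s × t = 211000000 × 0.01845 = 3893 km.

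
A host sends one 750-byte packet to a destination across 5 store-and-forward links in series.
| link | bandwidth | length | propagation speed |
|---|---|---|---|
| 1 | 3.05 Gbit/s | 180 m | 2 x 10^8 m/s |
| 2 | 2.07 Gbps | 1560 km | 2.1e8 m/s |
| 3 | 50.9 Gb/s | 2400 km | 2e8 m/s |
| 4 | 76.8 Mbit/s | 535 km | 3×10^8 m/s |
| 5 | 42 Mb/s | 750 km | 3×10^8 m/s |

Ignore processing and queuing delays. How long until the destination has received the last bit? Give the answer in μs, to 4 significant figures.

L = 750 × 8 = 6000 bits.
Transmission delays (L/R per hop): 1.96721, 2.89855, 0.117878, 78.125, 142.857 μs; sum = 225.966 μs.
Propagation delays (d/s per hop): 0.9, 7428.57, 12000, 1783.33, 2500 μs; sum = 23712.8 μs.
End-to-end = 23940 μs.

23940 μs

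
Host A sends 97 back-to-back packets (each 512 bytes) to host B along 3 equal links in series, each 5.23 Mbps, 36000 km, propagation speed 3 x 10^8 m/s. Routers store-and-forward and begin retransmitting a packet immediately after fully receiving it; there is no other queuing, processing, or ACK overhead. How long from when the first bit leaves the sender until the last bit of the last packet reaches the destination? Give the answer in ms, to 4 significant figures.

437.5 ms

Per-hop transmission t_tx = L/R = 4096/5230000 = 0.783174 ms.
Per-hop propagation t_prop = 36000000/300000000 = 120 ms.
Pipeline fill: first packet needs 3·t_tx to clear all hops; remaining 96 packets each add one t_tx.
Total = (3+97-1)·t_tx + 3·t_prop = 99·0.783174 + 3·120 = 437.5 ms.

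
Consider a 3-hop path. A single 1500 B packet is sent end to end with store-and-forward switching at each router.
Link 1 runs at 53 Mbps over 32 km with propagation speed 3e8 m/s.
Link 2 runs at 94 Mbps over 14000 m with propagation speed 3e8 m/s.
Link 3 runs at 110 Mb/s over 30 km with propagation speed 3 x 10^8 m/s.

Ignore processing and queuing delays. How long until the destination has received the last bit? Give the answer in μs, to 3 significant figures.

L = 1500 × 8 = 12000 bits.
Transmission delays (L/R per hop): 226.415, 127.66, 109.091 μs; sum = 463.166 μs.
Propagation delays (d/s per hop): 106.667, 46.6667, 100 μs; sum = 253.333 μs.
End-to-end = 716 μs.

716 μs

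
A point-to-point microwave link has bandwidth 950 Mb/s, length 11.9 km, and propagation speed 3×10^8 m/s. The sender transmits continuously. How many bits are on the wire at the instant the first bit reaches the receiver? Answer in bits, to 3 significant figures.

Propagation delay = 11900 / 300000000 = 3.96667e-05 s.
BDP = R × t_prop = 950000000 × 3.96667e-05 = 37683.3 bits.

37700 bits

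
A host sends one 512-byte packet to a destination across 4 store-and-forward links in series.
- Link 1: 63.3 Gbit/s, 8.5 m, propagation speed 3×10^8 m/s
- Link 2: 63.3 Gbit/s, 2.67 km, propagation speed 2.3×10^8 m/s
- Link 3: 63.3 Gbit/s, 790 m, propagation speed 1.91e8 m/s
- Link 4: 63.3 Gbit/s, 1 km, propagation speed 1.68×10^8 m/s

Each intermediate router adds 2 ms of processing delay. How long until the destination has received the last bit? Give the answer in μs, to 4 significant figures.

6022 μs

L = 512 × 8 = 4096 bits.
Transmission delay per hop = L/R = 4096/63300000000 = 0.0647077 μs; 4 hops → 0.258831 μs.
Propagation delays (d/s per hop): 0.0283333, 11.6087, 4.13613, 5.95238 μs; sum = 21.7255 μs.
Processing at 3 router(s): 3 × 2 ms = 6000 μs.
End-to-end = 6022 μs.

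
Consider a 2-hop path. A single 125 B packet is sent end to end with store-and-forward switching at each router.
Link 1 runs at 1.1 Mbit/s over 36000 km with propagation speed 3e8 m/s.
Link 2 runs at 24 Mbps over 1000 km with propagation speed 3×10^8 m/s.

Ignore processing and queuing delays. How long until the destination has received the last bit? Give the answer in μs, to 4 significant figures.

124300 μs

L = 125 × 8 = 1000 bits.
Transmission delays (L/R per hop): 909.091, 41.6667 μs; sum = 950.758 μs.
Propagation delays (d/s per hop): 120000, 3333.33 μs; sum = 123333 μs.
End-to-end = 124300 μs.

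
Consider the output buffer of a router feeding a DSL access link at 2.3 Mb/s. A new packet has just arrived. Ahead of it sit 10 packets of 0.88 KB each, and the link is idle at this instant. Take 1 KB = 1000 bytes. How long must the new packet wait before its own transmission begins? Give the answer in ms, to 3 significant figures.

Each queued packet: L/R = 7040/2300000 = 3.06087 ms.
10 queued → 30.6087 ms.
Queuing delay = 30.6 ms.

30.6 ms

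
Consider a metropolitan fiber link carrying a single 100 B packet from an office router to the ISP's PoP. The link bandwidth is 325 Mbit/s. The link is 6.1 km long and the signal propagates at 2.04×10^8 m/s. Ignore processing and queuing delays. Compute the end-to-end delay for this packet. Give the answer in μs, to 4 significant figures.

32.36 μs

L = 100 × 8 = 800 bits.
Transmission delay = L/R = 800 / 325000000 = 2.46154 μs.
Propagation delay = d/s = 6100 m / 204000000 m/s = 29.902 μs.
Total = 32.36 μs.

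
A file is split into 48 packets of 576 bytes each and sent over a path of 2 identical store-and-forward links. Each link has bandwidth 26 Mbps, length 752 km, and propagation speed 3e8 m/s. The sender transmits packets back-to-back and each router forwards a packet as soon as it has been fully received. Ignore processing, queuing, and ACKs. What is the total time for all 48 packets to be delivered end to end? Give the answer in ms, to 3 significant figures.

Per-hop transmission t_tx = L/R = 4608/26000000 = 0.177231 ms.
Per-hop propagation t_prop = 752000/300000000 = 2.50667 ms.
Pipeline fill: first packet needs 2·t_tx to clear all hops; remaining 47 packets each add one t_tx.
Total = (2+48-1)·t_tx + 2·t_prop = 49·0.177231 + 2·2.50667 = 13.7 ms.

13.7 ms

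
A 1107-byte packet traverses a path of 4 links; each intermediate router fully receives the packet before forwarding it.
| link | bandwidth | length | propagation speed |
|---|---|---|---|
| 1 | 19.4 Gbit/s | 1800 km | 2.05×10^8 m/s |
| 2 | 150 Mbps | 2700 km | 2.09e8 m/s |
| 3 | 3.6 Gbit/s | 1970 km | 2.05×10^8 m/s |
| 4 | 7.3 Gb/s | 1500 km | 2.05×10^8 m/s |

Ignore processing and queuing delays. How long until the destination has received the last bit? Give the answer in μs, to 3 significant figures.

L = 1107 × 8 = 8856 bits.
Transmission delays (L/R per hop): 0.456495, 59.04, 2.46, 1.21315 μs; sum = 63.1696 μs.
Propagation delays (d/s per hop): 8780.49, 12918.7, 9609.76, 7317.07 μs; sum = 38626 μs.
End-to-end = 38700 μs.

38700 μs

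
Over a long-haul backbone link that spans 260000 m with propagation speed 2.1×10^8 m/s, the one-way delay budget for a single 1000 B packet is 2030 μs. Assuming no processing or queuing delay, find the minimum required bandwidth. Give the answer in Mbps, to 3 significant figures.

L = 8000 bits.
Propagation delay = 260000 / 210000000 = 1238.1 μs.
Transmission budget = 2030 − 1238.1 = 791.905 μs.
R ≥ L / t_tx = 8000 bits / 0.000791905 s = 10.1 Mbps.

10.1 Mbps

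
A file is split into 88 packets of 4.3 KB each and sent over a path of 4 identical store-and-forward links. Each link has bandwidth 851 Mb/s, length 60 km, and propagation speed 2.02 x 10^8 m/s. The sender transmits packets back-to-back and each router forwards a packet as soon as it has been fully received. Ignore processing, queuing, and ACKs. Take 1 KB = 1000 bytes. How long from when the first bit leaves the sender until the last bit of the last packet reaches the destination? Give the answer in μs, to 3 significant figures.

4870 μs

Per-hop transmission t_tx = L/R = 34400/851000000 = 40.423 μs.
Per-hop propagation t_prop = 60000/202000000 = 297.03 μs.
Pipeline fill: first packet needs 4·t_tx to clear all hops; remaining 87 packets each add one t_tx.
Total = (4+88-1)·t_tx + 4·t_prop = 91·40.423 + 4·297.03 = 4870 μs.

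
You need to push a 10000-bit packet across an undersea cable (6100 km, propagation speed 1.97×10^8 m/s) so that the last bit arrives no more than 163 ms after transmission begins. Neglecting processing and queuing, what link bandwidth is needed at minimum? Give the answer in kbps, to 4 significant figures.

75.74 kbps

Propagation delay = 6100000 / 197000000 = 30.9645 ms.
Transmission budget = 163 − 30.9645 = 132.036 ms.
R ≥ L / t_tx = 10000 bits / 0.132036 s = 75.74 kbps.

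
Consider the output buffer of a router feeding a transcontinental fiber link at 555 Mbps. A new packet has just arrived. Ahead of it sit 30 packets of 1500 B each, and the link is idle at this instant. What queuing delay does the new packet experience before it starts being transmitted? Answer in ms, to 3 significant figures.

Each queued packet: L/R = 12000/555000000 = 0.0216216 ms.
30 queued → 0.648649 ms.
Queuing delay = 0.649 ms.

0.649 ms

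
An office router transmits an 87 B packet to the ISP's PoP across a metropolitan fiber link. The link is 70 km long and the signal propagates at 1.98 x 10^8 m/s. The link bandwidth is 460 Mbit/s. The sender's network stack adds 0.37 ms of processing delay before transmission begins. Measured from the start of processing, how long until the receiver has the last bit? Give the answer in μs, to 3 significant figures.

725 μs

L = 87 × 8 = 696 bits.
Transmission delay = L/R = 696 / 460000000 = 1.51304 μs.
Propagation delay = d/s = 70000 m / 198000000 m/s = 353.535 μs.
Plus processing delay 0.37 ms = 370 μs.
Total = 725 μs.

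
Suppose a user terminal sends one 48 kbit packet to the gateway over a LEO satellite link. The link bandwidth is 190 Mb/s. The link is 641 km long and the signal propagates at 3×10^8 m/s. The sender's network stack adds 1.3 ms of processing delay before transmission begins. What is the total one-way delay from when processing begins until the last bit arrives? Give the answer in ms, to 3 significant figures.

L = 48000 bits.
Transmission delay = L/R = 48000 / 190000000 = 0.252632 ms.
Propagation delay = d/s = 641000 m / 300000000 m/s = 2.13667 ms.
Plus processing delay 1.3 ms = 1.3 ms.
Total = 3.69 ms.

3.69 ms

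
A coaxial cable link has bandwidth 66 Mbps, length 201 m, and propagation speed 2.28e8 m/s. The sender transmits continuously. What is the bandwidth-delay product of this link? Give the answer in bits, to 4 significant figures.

Propagation delay = 201 / 2.28e+08 = 8.81579e-07 s.
BDP = R × t_prop = 66000000 × 8.81579e-07 = 58.1842 bits.

58.18 bits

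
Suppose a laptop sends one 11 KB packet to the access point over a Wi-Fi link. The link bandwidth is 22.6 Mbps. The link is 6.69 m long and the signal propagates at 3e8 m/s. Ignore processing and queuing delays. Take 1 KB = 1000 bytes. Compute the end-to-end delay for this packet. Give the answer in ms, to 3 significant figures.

L = 88000 bits.
Transmission delay = L/R = 88000 / 22600000 = 3.89381 ms.
Propagation delay = d/s = 6.69 m / 300000000 m/s = 2.23e-05 ms.
Total = 3.89 ms.

3.89 ms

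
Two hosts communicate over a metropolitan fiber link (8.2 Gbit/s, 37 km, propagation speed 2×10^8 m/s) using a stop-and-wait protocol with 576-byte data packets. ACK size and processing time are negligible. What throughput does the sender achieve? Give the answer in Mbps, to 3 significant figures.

12.4 Mbps

t_tx = L/R = 4608/8.2e+09 = 5.61951e-07 s.
t_prop = 37000/200000000 = 0.000185 s; RTT = 0.00037 s.
Cycle = t_tx + RTT = 0.000370562 s.
Throughput = L / cycle = 4608 / 0.000370562 = 12.4 Mbps.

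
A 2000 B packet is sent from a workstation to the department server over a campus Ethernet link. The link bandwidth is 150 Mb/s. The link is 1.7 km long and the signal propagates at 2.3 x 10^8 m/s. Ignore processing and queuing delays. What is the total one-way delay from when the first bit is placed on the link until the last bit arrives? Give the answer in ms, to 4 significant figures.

L = 2000 × 8 = 16000 bits.
Transmission delay = L/R = 16000 / 150000000 = 0.106667 ms.
Propagation delay = d/s = 1700 m / 2.3e+08 m/s = 0.0073913 ms.
Total = 0.1141 ms.

0.1141 ms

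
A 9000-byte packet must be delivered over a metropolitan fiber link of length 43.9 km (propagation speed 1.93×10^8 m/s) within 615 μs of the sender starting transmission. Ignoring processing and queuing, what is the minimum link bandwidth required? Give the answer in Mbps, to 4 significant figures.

L = 72000 bits.
Propagation delay = 43900 / 193000000 = 227.461 μs.
Transmission budget = 615 − 227.461 = 387.539 μs.
R ≥ L / t_tx = 72000 bits / 0.000387539 s = 185.8 Mbps.

185.8 Mbps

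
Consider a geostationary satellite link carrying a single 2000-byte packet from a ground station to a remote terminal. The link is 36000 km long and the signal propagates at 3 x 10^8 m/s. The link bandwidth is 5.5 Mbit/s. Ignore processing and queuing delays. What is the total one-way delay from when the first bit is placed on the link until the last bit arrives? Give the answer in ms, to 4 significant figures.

L = 2000 × 8 = 16000 bits.
Transmission delay = L/R = 16000 / 5500000 = 2.90909 ms.
Propagation delay = d/s = 36000000 m / 300000000 m/s = 120 ms.
Total = 122.9 ms.

122.9 ms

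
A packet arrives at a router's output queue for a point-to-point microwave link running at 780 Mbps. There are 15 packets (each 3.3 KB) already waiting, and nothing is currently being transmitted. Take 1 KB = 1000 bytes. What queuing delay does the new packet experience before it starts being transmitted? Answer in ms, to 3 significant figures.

0.508 ms

Each queued packet: L/R = 26400/780000000 = 0.0338462 ms.
15 queued → 0.507692 ms.
Queuing delay = 0.508 ms.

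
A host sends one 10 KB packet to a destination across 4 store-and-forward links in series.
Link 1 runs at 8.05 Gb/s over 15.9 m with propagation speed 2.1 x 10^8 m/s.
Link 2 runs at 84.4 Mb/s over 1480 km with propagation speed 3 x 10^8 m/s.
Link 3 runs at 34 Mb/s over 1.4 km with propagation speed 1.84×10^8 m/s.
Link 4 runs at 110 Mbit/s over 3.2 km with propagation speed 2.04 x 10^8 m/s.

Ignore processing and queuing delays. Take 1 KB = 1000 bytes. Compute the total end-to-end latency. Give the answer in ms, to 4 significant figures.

L = 80000 bits.
Transmission delays (L/R per hop): 0.00993789, 0.947867, 2.35294, 0.727273 ms; sum = 4.03802 ms.
Propagation delays (d/s per hop): 7.57143e-05, 4.93333, 0.0076087, 0.0156863 ms; sum = 4.9567 ms.
End-to-end = 8.995 ms.

8.995 ms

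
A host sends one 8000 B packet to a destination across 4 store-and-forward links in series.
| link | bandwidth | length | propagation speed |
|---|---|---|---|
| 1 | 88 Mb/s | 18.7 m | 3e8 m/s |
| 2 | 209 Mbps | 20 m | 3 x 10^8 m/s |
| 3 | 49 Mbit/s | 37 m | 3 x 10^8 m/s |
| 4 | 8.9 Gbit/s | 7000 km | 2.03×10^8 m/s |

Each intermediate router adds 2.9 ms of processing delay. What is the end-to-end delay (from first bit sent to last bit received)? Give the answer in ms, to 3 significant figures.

L = 8000 × 8 = 64000 bits.
Transmission delays (L/R per hop): 0.727273, 0.30622, 1.30612, 0.00719101 ms; sum = 2.34681 ms.
Propagation delays (d/s per hop): 6.23333e-05, 6.66667e-05, 0.000123333, 34.4828 ms; sum = 34.483 ms.
Processing at 3 router(s): 3 × 2.9 ms = 8.7 ms.
End-to-end = 45.5 ms.

45.5 ms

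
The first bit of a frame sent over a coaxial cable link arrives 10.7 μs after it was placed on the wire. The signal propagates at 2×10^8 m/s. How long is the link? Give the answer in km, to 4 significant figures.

2.140 km

d = s × t_prop = 200000000 × 1.07e-05 = 2.140 km.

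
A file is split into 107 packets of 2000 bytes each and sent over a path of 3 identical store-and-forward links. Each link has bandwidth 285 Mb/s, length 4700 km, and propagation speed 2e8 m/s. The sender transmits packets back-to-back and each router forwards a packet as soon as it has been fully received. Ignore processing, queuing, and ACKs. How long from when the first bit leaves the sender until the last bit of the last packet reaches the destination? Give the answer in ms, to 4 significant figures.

76.62 ms

Per-hop transmission t_tx = L/R = 16000/285000000 = 0.0561404 ms.
Per-hop propagation t_prop = 4700000/200000000 = 23.5 ms.
Pipeline fill: first packet needs 3·t_tx to clear all hops; remaining 106 packets each add one t_tx.
Total = (3+107-1)·t_tx + 3·t_prop = 109·0.0561404 + 3·23.5 = 76.62 ms.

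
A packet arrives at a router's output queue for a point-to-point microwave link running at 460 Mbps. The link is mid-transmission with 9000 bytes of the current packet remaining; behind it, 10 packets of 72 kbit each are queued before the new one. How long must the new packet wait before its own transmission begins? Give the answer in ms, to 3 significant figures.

Each queued packet: L/R = 72000/460000000 = 0.156522 ms.
10 queued → 1.56522 ms.
Plus remaining 72000 bits of current packet: 0.156522 ms.
Queuing delay = 1.72 ms.

1.72 ms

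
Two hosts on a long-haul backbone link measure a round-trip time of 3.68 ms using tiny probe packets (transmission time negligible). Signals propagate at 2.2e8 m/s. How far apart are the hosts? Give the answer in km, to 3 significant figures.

405 km

One-way propagation = RTT/2 = 1.84 ms.
d = s × t = 2.2e+08 × 0.00184 = 405 km.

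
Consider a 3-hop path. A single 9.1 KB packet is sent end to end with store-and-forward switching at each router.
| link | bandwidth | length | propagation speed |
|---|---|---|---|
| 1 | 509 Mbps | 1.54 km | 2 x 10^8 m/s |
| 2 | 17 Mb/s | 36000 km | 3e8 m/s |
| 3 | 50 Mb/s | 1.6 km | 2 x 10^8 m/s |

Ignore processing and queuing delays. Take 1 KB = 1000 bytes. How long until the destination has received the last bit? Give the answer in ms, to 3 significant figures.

L = 72800 bits.
Transmission delays (L/R per hop): 0.143026, 4.28235, 1.456 ms; sum = 5.88138 ms.
Propagation delays (d/s per hop): 0.0077, 120, 0.008 ms; sum = 120.016 ms.
End-to-end = 126 ms.

126 ms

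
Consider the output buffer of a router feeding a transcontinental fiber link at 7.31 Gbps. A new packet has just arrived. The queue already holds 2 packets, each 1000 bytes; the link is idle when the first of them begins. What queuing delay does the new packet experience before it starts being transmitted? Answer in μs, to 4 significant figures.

Each queued packet: L/R = 8000/7310000000 = 1.09439 μs.
2 queued → 2.18878 μs.
Queuing delay = 2.189 μs.

2.189 μs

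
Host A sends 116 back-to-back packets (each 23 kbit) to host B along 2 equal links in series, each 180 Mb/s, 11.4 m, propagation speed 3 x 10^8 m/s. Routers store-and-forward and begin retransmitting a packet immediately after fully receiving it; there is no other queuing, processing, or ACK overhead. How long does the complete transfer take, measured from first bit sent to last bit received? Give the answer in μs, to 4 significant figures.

14950 μs

Per-hop transmission t_tx = L/R = 23000/180000000 = 127.778 μs.
Per-hop propagation t_prop = 11.4/300000000 = 0.038 μs.
Pipeline fill: first packet needs 2·t_tx to clear all hops; remaining 115 packets each add one t_tx.
Total = (2+116-1)·t_tx + 2·t_prop = 117·127.778 + 2·0.038 = 14950 μs.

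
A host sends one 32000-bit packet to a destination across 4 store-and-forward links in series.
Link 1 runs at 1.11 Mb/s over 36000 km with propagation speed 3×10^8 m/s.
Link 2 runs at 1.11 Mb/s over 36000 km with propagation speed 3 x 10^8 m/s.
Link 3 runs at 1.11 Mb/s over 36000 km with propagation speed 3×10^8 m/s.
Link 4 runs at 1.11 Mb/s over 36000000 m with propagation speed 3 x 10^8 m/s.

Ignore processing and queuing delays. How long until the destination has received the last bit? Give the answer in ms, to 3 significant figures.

595 ms

Transmission delay per hop = L/R = 32000/1110000 = 28.8288 ms; 4 hops → 115.315 ms.
Propagation delays (d/s per hop): 120, 120, 120, 120 ms; sum = 480 ms.
End-to-end = 595 ms.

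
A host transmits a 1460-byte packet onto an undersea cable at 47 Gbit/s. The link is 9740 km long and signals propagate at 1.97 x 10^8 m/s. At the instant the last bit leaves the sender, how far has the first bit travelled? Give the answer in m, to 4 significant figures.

48.96 m

t_tx = L/R = 11680/47000000000 = 2.48511e-07 s.
Distance = s × t_tx = 197000000 × 2.48511e-07 = 48.96 m.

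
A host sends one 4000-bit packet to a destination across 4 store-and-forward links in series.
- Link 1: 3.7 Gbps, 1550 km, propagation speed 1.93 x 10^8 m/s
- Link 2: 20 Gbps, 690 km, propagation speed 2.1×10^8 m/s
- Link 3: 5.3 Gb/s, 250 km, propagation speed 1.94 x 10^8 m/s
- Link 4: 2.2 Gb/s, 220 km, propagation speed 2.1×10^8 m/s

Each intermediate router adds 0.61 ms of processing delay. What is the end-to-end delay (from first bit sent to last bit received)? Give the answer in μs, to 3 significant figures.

15500 μs

Transmission delays (L/R per hop): 1.08108, 0.2, 0.754717, 1.81818 μs; sum = 3.85398 μs.
Propagation delays (d/s per hop): 8031.09, 3285.71, 1288.66, 1047.62 μs; sum = 13653.1 μs.
Processing at 3 router(s): 3 × 0.61 ms = 1830 μs.
End-to-end = 15500 μs.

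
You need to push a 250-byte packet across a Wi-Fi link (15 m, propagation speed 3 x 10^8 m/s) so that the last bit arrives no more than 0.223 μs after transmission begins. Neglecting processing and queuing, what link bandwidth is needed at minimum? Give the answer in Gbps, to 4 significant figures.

11.56 Gbps

L = 2000 bits.
Propagation delay = 15 / 300000000 = 0.05 μs.
Transmission budget = 0.223 − 0.05 = 0.173 μs.
R ≥ L / t_tx = 2000 bits / 1.73e-07 s = 11.56 Gbps.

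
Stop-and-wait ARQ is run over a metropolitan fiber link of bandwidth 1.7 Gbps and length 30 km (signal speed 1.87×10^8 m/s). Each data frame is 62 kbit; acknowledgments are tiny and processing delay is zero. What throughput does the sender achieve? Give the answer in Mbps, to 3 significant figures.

t_tx = L/R = 62000/1700000000 = 3.64706e-05 s.
t_prop = 30000/187000000 = 0.000160428 s; RTT = 0.000320856 s.
Cycle = t_tx + RTT = 0.000357326 s.
Throughput = L / cycle = 62000 / 0.000357326 = 174 Mbps.

174 Mbps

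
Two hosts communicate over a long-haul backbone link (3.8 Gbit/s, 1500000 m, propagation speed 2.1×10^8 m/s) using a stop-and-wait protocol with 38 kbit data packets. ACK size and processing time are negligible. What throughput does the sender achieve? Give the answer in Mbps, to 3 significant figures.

t_tx = L/R = 38000/3800000000 = 1e-05 s.
t_prop = 1500000/210000000 = 0.00714286 s; RTT = 0.0142857 s.
Cycle = t_tx + RTT = 0.0142957 s.
Throughput = L / cycle = 38000 / 0.0142957 = 2.66 Mbps.

2.66 Mbps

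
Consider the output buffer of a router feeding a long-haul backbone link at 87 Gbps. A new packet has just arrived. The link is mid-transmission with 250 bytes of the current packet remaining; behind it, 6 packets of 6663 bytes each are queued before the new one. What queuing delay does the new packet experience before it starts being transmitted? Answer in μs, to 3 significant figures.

3.70 μs

Each queued packet: L/R = 53304/87000000000 = 0.61269 μs.
6 queued → 3.67614 μs.
Plus remaining 2000 bits of current packet: 0.0229885 μs.
Queuing delay = 3.70 μs.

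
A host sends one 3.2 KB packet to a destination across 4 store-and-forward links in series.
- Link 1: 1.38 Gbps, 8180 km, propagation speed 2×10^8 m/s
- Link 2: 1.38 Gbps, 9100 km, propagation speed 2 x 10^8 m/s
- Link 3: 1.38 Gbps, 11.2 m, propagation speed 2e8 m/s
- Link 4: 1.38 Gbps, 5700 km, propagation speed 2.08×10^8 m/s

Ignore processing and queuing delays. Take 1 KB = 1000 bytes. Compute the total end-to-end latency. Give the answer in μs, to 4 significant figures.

113900 μs

L = 25600 bits.
Transmission delay per hop = L/R = 25600/1380000000 = 18.5507 μs; 4 hops → 74.2029 μs.
Propagation delays (d/s per hop): 40900, 45500, 0.056, 27403.8 μs; sum = 113804 μs.
End-to-end = 113900 μs.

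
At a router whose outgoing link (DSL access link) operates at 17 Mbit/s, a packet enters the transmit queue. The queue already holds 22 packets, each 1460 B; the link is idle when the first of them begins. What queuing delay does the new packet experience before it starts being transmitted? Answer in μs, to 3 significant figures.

15100 μs

Each queued packet: L/R = 11680/17000000 = 687.059 μs.
22 queued → 15115.3 μs.
Queuing delay = 15100 μs.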